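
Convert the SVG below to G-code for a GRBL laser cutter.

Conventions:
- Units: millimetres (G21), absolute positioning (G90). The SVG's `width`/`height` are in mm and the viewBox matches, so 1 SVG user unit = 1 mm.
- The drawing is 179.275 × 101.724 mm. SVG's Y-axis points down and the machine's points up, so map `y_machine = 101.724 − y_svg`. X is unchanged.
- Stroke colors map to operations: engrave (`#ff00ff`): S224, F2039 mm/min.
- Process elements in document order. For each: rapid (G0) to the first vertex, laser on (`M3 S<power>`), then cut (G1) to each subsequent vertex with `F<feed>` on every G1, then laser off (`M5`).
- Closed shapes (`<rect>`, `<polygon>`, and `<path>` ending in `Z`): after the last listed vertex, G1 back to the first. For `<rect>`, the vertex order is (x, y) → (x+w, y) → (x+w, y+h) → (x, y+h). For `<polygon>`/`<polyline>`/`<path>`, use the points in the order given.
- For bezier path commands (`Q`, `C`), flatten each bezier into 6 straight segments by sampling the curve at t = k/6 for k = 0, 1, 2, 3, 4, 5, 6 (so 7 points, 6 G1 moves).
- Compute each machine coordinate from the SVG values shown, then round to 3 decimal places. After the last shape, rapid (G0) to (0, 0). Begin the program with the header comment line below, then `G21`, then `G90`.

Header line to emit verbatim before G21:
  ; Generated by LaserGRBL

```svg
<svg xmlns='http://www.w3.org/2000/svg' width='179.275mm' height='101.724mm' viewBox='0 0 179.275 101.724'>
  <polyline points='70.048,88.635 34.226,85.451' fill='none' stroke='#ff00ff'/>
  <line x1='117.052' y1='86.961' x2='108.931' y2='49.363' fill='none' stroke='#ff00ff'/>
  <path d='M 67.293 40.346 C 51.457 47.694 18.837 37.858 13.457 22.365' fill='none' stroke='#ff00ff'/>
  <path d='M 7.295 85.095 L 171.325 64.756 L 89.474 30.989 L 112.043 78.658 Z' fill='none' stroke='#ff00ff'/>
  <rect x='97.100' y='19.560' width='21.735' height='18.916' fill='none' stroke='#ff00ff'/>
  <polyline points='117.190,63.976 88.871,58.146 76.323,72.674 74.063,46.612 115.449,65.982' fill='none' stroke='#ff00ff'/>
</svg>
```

Since the viewBox matches the mm dimensions, user units are millimetres directly. The only transform is the Y-flip y_m = 101.724 − y_svg.

Shape 1 is a line segment drawn with `<polyline>`. Its stroke #ff00ff means engrave at S224, F2039. After flipping Y the toolpath is (70.048,13.089) → (34.226,16.273).

Shape 2 is a line segment drawn with `<line>`. Its stroke #ff00ff means engrave at S224, F2039. After flipping Y the toolpath is (117.052,14.763) → (108.931,52.361).

Shape 3 is a cubic bezier drawn with `<path>`. Its stroke #ff00ff means engrave at S224, F2039. After flipping Y the toolpath is (67.293,61.378) → (58.180,59.083) → (47.493,59.331) → (36.454,61.803) → (26.286,66.179) → (18.213,72.137) → (13.457,79.359).

Shape 4 is a closed polygon drawn with `<path>`. Its stroke #ff00ff means engrave at S224, F2039. After flipping Y the toolpath is (7.295,16.629) → (171.325,36.968) → (89.474,70.735) → (112.043,23.066) → (7.295,16.629), returning to the start.

Shape 5 is a rectangle drawn with `<rect>`. Its stroke #ff00ff means engrave at S224, F2039. After flipping Y the toolpath is (97.100,82.164) → (118.835,82.164) → (118.835,63.248) → (97.100,63.248) → (97.100,82.164), returning to the start.

Shape 6 is a open polyline drawn with `<polyline>`. Its stroke #ff00ff means engrave at S224, F2039. After flipping Y the toolpath is (117.190,37.748) → (88.871,43.578) → (76.323,29.050) → (74.063,55.112) → (115.449,35.742).

; Generated by LaserGRBL
G21
G90
G0 X70.048 Y13.089
M3 S224
G1 X34.226 Y16.273 F2039
M5
G0 X117.052 Y14.763
M3 S224
G1 X108.931 Y52.361 F2039
M5
G0 X67.293 Y61.378
M3 S224
G1 X58.180 Y59.083 F2039
G1 X47.493 Y59.331 F2039
G1 X36.454 Y61.803 F2039
G1 X26.286 Y66.179 F2039
G1 X18.213 Y72.137 F2039
G1 X13.457 Y79.359 F2039
M5
G0 X7.295 Y16.629
M3 S224
G1 X171.325 Y36.968 F2039
G1 X89.474 Y70.735 F2039
G1 X112.043 Y23.066 F2039
G1 X7.295 Y16.629 F2039
M5
G0 X97.100 Y82.164
M3 S224
G1 X118.835 Y82.164 F2039
G1 X118.835 Y63.248 F2039
G1 X97.100 Y63.248 F2039
G1 X97.100 Y82.164 F2039
M5
G0 X117.190 Y37.748
M3 S224
G1 X88.871 Y43.578 F2039
G1 X76.323 Y29.050 F2039
G1 X74.063 Y55.112 F2039
G1 X115.449 Y35.742 F2039
M5
G0 X0.000 Y0.000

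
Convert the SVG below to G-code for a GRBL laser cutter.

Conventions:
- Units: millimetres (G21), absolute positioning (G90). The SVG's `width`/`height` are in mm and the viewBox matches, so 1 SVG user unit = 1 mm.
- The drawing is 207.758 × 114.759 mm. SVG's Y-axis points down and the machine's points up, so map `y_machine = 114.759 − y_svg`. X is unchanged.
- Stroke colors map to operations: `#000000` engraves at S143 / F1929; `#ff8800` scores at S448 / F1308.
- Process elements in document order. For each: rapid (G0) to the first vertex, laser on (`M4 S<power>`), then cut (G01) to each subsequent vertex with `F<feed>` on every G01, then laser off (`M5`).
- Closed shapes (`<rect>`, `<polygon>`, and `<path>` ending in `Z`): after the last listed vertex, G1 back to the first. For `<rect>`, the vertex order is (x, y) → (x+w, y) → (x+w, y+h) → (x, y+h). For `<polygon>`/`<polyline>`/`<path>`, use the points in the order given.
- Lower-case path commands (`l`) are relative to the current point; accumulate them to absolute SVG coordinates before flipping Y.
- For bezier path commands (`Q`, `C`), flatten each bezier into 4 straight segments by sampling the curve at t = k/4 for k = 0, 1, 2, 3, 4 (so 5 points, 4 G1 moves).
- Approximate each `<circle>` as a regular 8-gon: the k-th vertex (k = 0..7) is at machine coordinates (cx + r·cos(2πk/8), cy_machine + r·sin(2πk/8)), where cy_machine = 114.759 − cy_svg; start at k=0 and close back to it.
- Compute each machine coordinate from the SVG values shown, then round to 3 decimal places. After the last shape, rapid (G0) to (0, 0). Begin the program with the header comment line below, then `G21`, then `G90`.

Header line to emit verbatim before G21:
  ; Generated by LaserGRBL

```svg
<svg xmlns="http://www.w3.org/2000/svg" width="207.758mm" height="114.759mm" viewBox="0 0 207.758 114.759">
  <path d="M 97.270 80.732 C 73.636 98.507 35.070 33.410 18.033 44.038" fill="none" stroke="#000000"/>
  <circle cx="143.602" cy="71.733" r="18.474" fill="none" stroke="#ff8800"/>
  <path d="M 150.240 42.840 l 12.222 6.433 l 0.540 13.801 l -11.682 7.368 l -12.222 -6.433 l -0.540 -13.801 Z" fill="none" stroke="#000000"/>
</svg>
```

viewBox `0 0 207.758 114.759` with mm width/height → 1 unit = 1 mm. Flip: y_m = 114.759 − y_svg.

**Shape 1** — `<path>` cubic bezier, stroke `#000000` → engrave (S143, F1929). Control points (SVG): P0=(97.270,80.732), P1=(73.636,98.507), P2=(35.070,33.410), P3=(18.033,44.038); sampled at t=k/4. Machine vertices: (97.270,34.027) → (77.314,33.756) → (55.178,49.694) → (34.278,66.972) → (18.033,70.721). Open path.

**Shape 2** — `<circle>` circle, stroke `#ff8800` → score (S448, F1308). Machine vertices: (162.076,43.026) → (156.665,56.089) → (143.602,61.500) → (130.539,56.089) → (125.128,43.026) → (130.539,29.963) → (143.602,24.552) → (156.665,29.963) → (162.076,43.026). Closed: final G1 returns to the first vertex.

**Shape 3** — `<path>` regular polygon, stroke `#000000` → engrave (S143, F1929). Machine vertices: (150.240,71.919) → (162.462,65.486) → (163.002,51.685) → (151.320,44.317) → (139.098,50.750) → (138.558,64.551) → (150.240,71.919). Closed: final G1 returns to the first vertex.

; Generated by LaserGRBL
G21
G90
G0 X97.270 Y34.027
M4 S143
G01 X77.314 Y33.756 F1929
G01 X55.178 Y49.694 F1929
G01 X34.278 Y66.972 F1929
G01 X18.033 Y70.721 F1929
M5
G0 X162.076 Y43.026
M4 S448
G01 X156.665 Y56.089 F1308
G01 X143.602 Y61.500 F1308
G01 X130.539 Y56.089 F1308
G01 X125.128 Y43.026 F1308
G01 X130.539 Y29.963 F1308
G01 X143.602 Y24.552 F1308
G01 X156.665 Y29.963 F1308
G01 X162.076 Y43.026 F1308
M5
G0 X150.240 Y71.919
M4 S143
G01 X162.462 Y65.486 F1929
G01 X163.002 Y51.685 F1929
G01 X151.320 Y44.317 F1929
G01 X139.098 Y50.750 F1929
G01 X138.558 Y64.551 F1929
G01 X150.240 Y71.919 F1929
M5
G0 X0.000 Y0.000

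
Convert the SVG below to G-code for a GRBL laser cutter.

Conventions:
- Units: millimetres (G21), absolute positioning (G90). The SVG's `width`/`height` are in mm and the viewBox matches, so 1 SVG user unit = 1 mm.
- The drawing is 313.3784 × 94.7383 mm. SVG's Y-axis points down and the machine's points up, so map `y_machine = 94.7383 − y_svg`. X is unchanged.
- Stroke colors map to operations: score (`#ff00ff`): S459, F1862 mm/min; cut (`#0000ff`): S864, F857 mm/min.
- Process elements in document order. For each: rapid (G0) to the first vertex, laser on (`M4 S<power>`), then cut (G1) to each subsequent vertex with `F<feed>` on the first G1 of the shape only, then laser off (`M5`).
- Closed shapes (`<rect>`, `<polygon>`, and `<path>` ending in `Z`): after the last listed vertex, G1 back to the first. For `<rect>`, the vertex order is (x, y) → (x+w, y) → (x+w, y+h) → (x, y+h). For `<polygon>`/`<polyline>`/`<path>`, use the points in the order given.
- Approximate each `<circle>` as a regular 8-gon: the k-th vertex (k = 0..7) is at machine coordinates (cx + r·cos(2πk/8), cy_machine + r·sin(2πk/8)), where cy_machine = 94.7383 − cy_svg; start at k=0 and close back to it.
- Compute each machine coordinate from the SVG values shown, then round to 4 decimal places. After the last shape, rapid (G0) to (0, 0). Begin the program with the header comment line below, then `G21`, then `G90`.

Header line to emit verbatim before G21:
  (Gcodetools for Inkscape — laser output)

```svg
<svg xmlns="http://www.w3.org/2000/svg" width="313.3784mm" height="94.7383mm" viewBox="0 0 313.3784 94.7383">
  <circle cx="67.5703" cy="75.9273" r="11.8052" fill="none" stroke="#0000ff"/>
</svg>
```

(Gcodetools for Inkscape — laser output)
G21
G90
G0 X79.3755 Y18.8110
M4 S864
G1 X75.9178 Y27.1585 F857
G1 X67.5703 Y30.6162
G1 X59.2228 Y27.1585
G1 X55.7651 Y18.8110
G1 X59.2228 Y10.4635
G1 X67.5703 Y7.0058
G1 X75.9178 Y10.4635
G1 X79.3755 Y18.8110
M5
G0 X0.0000 Y0.0000

1 u = 1 mm; y_m = 94.7383 − y.

[1] `<circle>` circle, #0000ff→cut S864 F857: (79.3755,18.8110) → (75.9178,27.1585) → (67.5703,30.6162) → (59.2228,27.1585) → (55.7651,18.8110) → (59.2228,10.4635) → (67.5703,7.0058) → (75.9178,10.4635) → (79.3755,18.8110) (closed)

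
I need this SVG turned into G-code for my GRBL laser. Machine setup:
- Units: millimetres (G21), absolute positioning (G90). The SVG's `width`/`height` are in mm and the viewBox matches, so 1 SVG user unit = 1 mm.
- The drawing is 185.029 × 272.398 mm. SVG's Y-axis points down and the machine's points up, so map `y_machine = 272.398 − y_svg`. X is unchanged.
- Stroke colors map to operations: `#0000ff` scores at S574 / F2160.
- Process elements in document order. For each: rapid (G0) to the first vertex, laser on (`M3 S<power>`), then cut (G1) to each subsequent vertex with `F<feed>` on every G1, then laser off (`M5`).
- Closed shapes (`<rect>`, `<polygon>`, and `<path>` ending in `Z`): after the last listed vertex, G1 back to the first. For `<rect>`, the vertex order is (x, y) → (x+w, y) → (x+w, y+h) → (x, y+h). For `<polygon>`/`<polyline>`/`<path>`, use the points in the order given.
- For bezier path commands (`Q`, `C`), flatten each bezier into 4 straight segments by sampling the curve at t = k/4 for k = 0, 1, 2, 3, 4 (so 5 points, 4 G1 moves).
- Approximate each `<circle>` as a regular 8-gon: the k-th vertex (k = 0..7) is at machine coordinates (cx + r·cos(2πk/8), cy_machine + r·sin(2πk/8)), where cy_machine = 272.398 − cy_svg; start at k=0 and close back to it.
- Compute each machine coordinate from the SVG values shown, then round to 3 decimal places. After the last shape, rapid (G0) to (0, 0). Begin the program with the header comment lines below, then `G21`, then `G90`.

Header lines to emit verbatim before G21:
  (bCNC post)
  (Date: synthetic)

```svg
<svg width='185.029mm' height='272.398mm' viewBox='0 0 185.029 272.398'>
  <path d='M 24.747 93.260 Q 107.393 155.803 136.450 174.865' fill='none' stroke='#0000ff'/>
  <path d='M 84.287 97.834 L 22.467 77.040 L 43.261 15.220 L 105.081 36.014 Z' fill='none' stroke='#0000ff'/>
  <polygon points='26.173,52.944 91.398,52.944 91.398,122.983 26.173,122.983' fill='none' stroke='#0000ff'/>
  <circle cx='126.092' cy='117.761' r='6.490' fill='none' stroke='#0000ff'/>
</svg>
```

1 u = 1 mm; y_m = 272.398 − y.

[1] `<path>` quadratic bezier, #0000ff→score S574 F2160: (24.747,179.138) → (62.721,150.584) → (93.996,127.465) → (118.572,109.782) → (136.450,97.533)

[2] `<path>` regular polygon, #0000ff→score S574 F2160: (84.287,174.564) → (22.467,195.358) → (43.261,257.178) → (105.081,236.384) → (84.287,174.564) (closed)

[3] `<polygon>` rectangle, #0000ff→score S574 F2160: (26.173,219.454) → (91.398,219.454) → (91.398,149.415) → (26.173,149.415) → (26.173,219.454) (closed)

[4] `<circle>` circle, #0000ff→score S574 F2160: (132.582,154.637) → (130.681,159.226) → (126.092,161.127) → (121.503,159.226) → (119.602,154.637) → (121.503,150.048) → (126.092,148.147) → (130.681,150.048) → (132.582,154.637) (closed)

(bCNC post)
(Date: synthetic)
G21
G90
G0 X24.747 Y179.138
M3 S574
G1 X62.721 Y150.584 F2160
G1 X93.996 Y127.465 F2160
G1 X118.572 Y109.782 F2160
G1 X136.450 Y97.533 F2160
M5
G0 X84.287 Y174.564
M3 S574
G1 X22.467 Y195.358 F2160
G1 X43.261 Y257.178 F2160
G1 X105.081 Y236.384 F2160
G1 X84.287 Y174.564 F2160
M5
G0 X26.173 Y219.454
M3 S574
G1 X91.398 Y219.454 F2160
G1 X91.398 Y149.415 F2160
G1 X26.173 Y149.415 F2160
G1 X26.173 Y219.454 F2160
M5
G0 X132.582 Y154.637
M3 S574
G1 X130.681 Y159.226 F2160
G1 X126.092 Y161.127 F2160
G1 X121.503 Y159.226 F2160
G1 X119.602 Y154.637 F2160
G1 X121.503 Y150.048 F2160
G1 X126.092 Y148.147 F2160
G1 X130.681 Y150.048 F2160
G1 X132.582 Y154.637 F2160
M5
G0 X0.000 Y0.000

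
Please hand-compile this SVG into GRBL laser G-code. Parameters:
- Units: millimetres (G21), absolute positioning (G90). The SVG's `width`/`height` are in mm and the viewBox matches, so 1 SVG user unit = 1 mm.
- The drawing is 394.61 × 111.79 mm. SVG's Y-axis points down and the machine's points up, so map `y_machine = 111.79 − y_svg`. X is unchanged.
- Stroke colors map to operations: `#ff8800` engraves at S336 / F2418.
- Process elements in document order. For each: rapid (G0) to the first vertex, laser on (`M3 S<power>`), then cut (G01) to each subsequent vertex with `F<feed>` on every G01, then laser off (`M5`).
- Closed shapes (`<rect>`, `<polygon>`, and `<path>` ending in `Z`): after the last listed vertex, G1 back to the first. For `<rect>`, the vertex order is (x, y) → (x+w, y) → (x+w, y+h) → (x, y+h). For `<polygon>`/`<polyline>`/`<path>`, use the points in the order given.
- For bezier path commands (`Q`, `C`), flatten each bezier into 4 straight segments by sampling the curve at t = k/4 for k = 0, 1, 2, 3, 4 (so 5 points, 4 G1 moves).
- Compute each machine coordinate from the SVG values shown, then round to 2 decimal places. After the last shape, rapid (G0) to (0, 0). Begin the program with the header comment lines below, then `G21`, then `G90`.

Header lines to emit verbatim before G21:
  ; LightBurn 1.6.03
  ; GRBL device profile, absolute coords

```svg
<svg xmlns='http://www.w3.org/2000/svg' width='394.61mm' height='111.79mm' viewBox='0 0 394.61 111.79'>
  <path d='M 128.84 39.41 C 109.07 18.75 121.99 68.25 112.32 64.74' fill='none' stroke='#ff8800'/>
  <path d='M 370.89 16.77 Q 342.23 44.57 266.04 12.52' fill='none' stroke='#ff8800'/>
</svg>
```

1 u = 1 mm; y_m = 111.79 − y.

[1] `<path>` cubic bezier, #ff8800→engrave S336 F2418: (128.84,72.38) → (119.28,76.64) → (116.79,66.15) → (116.20,52.43) → (112.32,47.05)

[2] `<path>` quadratic bezier, #ff8800→engrave S336 F2418: (370.89,95.02) → (353.59,84.86) → (330.35,82.18) → (301.16,86.99) → (266.04,99.27)

; LightBurn 1.6.03
; GRBL device profile, absolute coords
G21
G90
G0 X128.84 Y72.38
M3 S336
G01 X119.28 Y76.64 F2418
G01 X116.79 Y66.15 F2418
G01 X116.20 Y52.43 F2418
G01 X112.32 Y47.05 F2418
M5
G0 X370.89 Y95.02
M3 S336
G01 X353.59 Y84.86 F2418
G01 X330.35 Y82.18 F2418
G01 X301.16 Y86.99 F2418
G01 X266.04 Y99.27 F2418
M5
G0 X0.00 Y0.00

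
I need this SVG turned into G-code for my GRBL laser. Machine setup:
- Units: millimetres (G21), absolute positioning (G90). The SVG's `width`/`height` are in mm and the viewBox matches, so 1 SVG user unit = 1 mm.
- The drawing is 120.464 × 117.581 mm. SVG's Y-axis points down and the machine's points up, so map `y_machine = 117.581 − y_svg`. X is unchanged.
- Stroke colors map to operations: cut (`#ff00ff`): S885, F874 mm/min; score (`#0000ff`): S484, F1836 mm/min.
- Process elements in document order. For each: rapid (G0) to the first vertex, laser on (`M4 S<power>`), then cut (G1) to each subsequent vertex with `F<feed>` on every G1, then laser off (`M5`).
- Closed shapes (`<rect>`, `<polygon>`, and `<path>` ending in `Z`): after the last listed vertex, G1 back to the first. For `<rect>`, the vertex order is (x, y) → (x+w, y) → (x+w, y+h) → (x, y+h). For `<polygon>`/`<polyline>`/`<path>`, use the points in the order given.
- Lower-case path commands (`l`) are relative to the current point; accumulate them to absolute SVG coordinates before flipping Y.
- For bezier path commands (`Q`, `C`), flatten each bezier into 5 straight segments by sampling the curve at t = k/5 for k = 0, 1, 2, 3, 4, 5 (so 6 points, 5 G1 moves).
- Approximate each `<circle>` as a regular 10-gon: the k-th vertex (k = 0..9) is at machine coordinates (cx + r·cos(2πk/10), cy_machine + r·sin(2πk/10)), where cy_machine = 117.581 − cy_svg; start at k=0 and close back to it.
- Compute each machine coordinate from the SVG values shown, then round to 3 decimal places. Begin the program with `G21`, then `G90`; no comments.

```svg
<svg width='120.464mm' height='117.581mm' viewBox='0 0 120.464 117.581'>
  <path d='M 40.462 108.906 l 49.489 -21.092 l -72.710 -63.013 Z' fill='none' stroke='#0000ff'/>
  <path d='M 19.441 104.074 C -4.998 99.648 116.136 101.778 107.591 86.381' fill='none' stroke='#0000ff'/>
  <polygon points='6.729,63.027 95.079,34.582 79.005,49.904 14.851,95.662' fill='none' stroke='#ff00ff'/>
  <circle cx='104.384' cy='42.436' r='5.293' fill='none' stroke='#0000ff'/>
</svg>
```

Since the viewBox matches the mm dimensions, user units are millimetres directly. The only transform is the Y-flip y_m = 117.581 − y_svg.

Shape 1 is a closed polygon drawn with `<path>`. Its stroke #0000ff means score at S484, F1836. After flipping Y the toolpath is (40.462,8.675) → (89.951,29.767) → (17.241,92.780) → (40.462,8.675), returning to the start.

Shape 2 is a cubic bezier drawn with `<path>`. Its stroke #0000ff means score at S484, F1836. After flipping Y the toolpath is (19.441,13.507) → (20.044,15.569) → (42.373,17.213) → (73.215,19.595) → (99.359,23.872) → (107.591,31.200).

Shape 3 is a closed polygon drawn with `<polygon>`. Its stroke #ff00ff means cut at S885, F874. After flipping Y the toolpath is (6.729,54.554) → (95.079,82.999) → (79.005,67.677) → (14.851,21.919) → (6.729,54.554), returning to the start.

Shape 4 is a circle drawn with `<circle>`. Its stroke #0000ff means score at S484, F1836. After flipping Y the toolpath is (109.677,75.145) → (108.666,78.256) → (106.020,80.179) → (102.748,80.179) → (100.102,78.256) → (99.091,75.145) → (100.102,72.034) → (102.748,70.111) → (106.020,70.111) → (108.666,72.034) → (109.677,75.145), returning to the start.

G21
G90
G0 X40.462 Y8.675
M4 S484
G1 X89.951 Y29.767 F1836
G1 X17.241 Y92.780 F1836
G1 X40.462 Y8.675 F1836
M5
G0 X19.441 Y13.507
M4 S484
G1 X20.044 Y15.569 F1836
G1 X42.373 Y17.213 F1836
G1 X73.215 Y19.595 F1836
G1 X99.359 Y23.872 F1836
G1 X107.591 Y31.200 F1836
M5
G0 X6.729 Y54.554
M4 S885
G1 X95.079 Y82.999 F874
G1 X79.005 Y67.677 F874
G1 X14.851 Y21.919 F874
G1 X6.729 Y54.554 F874
M5
G0 X109.677 Y75.145
M4 S484
G1 X108.666 Y78.256 F1836
G1 X106.020 Y80.179 F1836
G1 X102.748 Y80.179 F1836
G1 X100.102 Y78.256 F1836
G1 X99.091 Y75.145 F1836
G1 X100.102 Y72.034 F1836
G1 X102.748 Y70.111 F1836
G1 X106.020 Y70.111 F1836
G1 X108.666 Y72.034 F1836
G1 X109.677 Y75.145 F1836
M5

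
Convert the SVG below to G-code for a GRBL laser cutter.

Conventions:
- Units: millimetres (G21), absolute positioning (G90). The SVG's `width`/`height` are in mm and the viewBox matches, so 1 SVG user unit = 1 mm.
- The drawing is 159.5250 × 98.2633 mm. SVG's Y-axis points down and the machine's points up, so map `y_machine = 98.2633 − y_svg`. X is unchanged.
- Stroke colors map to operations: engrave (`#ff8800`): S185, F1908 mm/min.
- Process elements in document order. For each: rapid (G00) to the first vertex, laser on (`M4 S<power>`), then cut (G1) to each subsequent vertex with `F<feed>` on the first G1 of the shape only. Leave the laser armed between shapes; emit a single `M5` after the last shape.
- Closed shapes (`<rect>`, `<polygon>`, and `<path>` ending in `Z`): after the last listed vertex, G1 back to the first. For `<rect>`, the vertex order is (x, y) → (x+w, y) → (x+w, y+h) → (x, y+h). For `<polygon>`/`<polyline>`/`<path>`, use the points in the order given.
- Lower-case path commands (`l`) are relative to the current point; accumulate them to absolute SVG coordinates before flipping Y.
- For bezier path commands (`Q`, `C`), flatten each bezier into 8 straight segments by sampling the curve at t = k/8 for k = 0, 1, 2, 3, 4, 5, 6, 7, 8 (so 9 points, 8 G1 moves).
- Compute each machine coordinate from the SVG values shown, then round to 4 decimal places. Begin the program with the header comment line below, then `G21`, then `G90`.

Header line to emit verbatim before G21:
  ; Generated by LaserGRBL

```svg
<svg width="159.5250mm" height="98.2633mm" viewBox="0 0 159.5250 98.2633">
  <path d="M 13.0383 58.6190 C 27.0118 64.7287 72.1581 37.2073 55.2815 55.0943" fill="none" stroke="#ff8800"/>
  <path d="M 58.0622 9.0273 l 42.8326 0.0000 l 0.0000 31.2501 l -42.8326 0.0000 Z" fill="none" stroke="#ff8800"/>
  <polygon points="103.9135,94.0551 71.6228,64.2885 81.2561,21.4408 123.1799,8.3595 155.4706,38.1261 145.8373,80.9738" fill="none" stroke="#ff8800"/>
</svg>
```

; Generated by LaserGRBL
G21
G90
G00 X13.0383 Y39.6443
M4 S185
G1 X19.5576 Y38.7752 F1908
G1 X27.9071 Y40.1329
G1 X36.9949 Y42.7909
G1 X45.7287 Y45.8231
G1 X53.0164 Y48.3033
G1 X57.7658 Y49.3052
G1 X58.8849 Y47.9025
G1 X55.2815 Y43.1690
G00 X58.0622 Y89.2360
M4 S185
G1 X100.8948 Y89.2360 F1908
G1 X100.8948 Y57.9859
G1 X58.0622 Y57.9859
G1 X58.0622 Y89.2360
G00 X103.9135 Y4.2082
M4 S185
G1 X71.6228 Y33.9748 F1908
G1 X81.2561 Y76.8225
G1 X123.1799 Y89.9038
G1 X155.4706 Y60.1372
G1 X145.8373 Y17.2895
G1 X103.9135 Y4.2082
M5

1 u = 1 mm; y_m = 98.2633 − y.

[1] `<path>` cubic bezier, #ff8800→engrave S185 F1908: (13.0383,39.6443) → (19.5576,38.7752) → (27.9071,40.1329) → (36.9949,42.7909) → (45.7287,45.8231) → (53.0164,48.3033) → (57.7658,49.3052) → (58.8849,47.9025) → (55.2815,43.1690)

[2] `<path>` rectangle, #ff8800→engrave S185 F1908: (58.0622,89.2360) → (100.8948,89.2360) → (100.8948,57.9859) → (58.0622,57.9859) → (58.0622,89.2360) (closed)

[3] `<polygon>` regular polygon, #ff8800→engrave S185 F1908: (103.9135,4.2082) → (71.6228,33.9748) → (81.2561,76.8225) → (123.1799,89.9038) → (155.4706,60.1372) → (145.8373,17.2895) → (103.9135,4.2082) (closed)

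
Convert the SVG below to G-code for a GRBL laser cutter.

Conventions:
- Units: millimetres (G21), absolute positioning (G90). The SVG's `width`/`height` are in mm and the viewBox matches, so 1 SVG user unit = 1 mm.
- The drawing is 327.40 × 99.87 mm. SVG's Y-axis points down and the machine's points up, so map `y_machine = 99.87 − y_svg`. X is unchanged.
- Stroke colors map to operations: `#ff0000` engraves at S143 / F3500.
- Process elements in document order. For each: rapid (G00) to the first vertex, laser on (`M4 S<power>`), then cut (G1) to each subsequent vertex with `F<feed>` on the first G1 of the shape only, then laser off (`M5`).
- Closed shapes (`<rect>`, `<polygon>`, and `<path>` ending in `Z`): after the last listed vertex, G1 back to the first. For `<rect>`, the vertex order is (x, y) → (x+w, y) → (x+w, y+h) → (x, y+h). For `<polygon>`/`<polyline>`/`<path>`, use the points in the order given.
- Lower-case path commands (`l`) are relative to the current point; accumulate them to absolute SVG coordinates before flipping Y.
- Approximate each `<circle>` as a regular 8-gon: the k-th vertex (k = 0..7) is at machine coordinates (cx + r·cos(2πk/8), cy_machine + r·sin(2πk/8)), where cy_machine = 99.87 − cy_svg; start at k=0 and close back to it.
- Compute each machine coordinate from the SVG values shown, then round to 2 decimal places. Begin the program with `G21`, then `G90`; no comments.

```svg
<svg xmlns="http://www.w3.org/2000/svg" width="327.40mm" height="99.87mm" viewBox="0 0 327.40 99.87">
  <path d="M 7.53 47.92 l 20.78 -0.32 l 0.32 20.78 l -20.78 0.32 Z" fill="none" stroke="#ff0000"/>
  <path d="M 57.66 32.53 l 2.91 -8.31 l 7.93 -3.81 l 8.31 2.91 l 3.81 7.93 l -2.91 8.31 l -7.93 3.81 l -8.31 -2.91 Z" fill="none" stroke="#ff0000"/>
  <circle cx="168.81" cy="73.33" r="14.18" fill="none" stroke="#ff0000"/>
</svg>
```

G21
G90
G00 X7.53 Y51.95
M4 S143
G1 X28.31 Y52.27 F3500
G1 X28.63 Y31.49
G1 X7.85 Y31.17
G1 X7.53 Y51.95
M5
G00 X57.66 Y67.34
M4 S143
G1 X60.57 Y75.65 F3500
G1 X68.50 Y79.46
G1 X76.81 Y76.55
G1 X80.62 Y68.62
G1 X77.71 Y60.31
G1 X69.78 Y56.50
G1 X61.47 Y59.41
G1 X57.66 Y67.34
M5
G00 X182.99 Y26.54
M4 S143
G1 X178.84 Y36.57 F3500
G1 X168.81 Y40.72
G1 X158.78 Y36.57
G1 X154.63 Y26.54
G1 X158.78 Y16.51
G1 X168.81 Y12.36
G1 X178.84 Y16.51
G1 X182.99 Y26.54
M5

1 u = 1 mm; y_m = 99.87 − y.

[1] `<path>` regular polygon, #ff0000→engrave S143 F3500: (7.53,51.95) → (28.31,52.27) → (28.63,31.49) → (7.85,31.17) → (7.53,51.95) (closed)

[2] `<path>` regular polygon, #ff0000→engrave S143 F3500: (57.66,67.34) → (60.57,75.65) → (68.50,79.46) → (76.81,76.55) → (80.62,68.62) → (77.71,60.31) → (69.78,56.50) → (61.47,59.41) → (57.66,67.34) (closed)

[3] `<circle>` circle, #ff0000→engrave S143 F3500: (182.99,26.54) → (178.84,36.57) → (168.81,40.72) → (158.78,36.57) → (154.63,26.54) → (158.78,16.51) → (168.81,12.36) → (178.84,16.51) → (182.99,26.54) (closed)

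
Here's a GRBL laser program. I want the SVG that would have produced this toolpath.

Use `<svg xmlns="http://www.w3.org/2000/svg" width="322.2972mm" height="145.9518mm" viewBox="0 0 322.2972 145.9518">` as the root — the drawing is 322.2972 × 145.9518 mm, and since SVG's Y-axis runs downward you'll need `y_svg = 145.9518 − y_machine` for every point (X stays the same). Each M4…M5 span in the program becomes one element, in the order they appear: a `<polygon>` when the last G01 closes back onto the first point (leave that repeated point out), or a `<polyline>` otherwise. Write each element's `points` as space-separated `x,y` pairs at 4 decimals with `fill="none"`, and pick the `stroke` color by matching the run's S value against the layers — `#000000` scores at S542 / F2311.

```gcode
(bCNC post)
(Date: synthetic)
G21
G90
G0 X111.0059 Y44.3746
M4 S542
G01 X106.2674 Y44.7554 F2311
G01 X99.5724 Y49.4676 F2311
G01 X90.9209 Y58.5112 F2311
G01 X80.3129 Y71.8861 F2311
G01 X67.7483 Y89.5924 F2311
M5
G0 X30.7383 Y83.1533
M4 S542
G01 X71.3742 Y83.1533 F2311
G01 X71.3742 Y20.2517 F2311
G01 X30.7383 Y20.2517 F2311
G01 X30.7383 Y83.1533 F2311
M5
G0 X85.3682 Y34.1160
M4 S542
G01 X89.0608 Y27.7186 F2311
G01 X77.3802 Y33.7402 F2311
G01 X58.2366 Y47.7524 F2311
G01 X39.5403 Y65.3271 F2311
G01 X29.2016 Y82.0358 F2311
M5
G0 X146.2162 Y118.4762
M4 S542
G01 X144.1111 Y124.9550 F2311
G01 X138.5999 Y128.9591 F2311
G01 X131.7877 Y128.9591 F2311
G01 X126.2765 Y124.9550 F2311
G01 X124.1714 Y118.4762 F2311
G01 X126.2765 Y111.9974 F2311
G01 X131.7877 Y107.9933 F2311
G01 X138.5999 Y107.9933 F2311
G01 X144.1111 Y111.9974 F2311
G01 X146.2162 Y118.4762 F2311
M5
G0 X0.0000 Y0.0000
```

y_svg = 145.9518 − y_m. Every run uses S542, so all elements get stroke `#000000` (score).

[1] open run; points: 111.0059,101.5772 106.2674,101.1964 99.5724,96.4842 90.9209,87.4406 80.3129,74.0657 67.7483,56.3594

[2] closed run; points: 30.7383,62.7985 71.3742,62.7985 71.3742,125.7001 30.7383,125.7001

[3] open run; points: 85.3682,111.8358 89.0608,118.2332 77.3802,112.2116 58.2366,98.1994 39.5403,80.6247 29.2016,63.9160

[4] closed run; points: 146.2162,27.4756 144.1111,20.9968 138.5999,16.9927 131.7877,16.9927 126.2765,20.9968 124.1714,27.4756 126.2765,33.9544 131.7877,37.9585 138.5999,37.9585 144.1111,33.9544

<svg xmlns="http://www.w3.org/2000/svg" width="322.2972mm" height="145.9518mm" viewBox="0 0 322.2972 145.9518">
  <polyline points="111.0059,101.5772 106.2674,101.1964 99.5724,96.4842 90.9209,87.4406 80.3129,74.0657 67.7483,56.3594" fill="none" stroke="#000000"/>
  <polygon points="30.7383,62.7985 71.3742,62.7985 71.3742,125.7001 30.7383,125.7001" fill="none" stroke="#000000"/>
  <polyline points="85.3682,111.8358 89.0608,118.2332 77.3802,112.2116 58.2366,98.1994 39.5403,80.6247 29.2016,63.9160" fill="none" stroke="#000000"/>
  <polygon points="146.2162,27.4756 144.1111,20.9968 138.5999,16.9927 131.7877,16.9927 126.2765,20.9968 124.1714,27.4756 126.2765,33.9544 131.7877,37.9585 138.5999,37.9585 144.1111,33.9544" fill="none" stroke="#000000"/>
</svg>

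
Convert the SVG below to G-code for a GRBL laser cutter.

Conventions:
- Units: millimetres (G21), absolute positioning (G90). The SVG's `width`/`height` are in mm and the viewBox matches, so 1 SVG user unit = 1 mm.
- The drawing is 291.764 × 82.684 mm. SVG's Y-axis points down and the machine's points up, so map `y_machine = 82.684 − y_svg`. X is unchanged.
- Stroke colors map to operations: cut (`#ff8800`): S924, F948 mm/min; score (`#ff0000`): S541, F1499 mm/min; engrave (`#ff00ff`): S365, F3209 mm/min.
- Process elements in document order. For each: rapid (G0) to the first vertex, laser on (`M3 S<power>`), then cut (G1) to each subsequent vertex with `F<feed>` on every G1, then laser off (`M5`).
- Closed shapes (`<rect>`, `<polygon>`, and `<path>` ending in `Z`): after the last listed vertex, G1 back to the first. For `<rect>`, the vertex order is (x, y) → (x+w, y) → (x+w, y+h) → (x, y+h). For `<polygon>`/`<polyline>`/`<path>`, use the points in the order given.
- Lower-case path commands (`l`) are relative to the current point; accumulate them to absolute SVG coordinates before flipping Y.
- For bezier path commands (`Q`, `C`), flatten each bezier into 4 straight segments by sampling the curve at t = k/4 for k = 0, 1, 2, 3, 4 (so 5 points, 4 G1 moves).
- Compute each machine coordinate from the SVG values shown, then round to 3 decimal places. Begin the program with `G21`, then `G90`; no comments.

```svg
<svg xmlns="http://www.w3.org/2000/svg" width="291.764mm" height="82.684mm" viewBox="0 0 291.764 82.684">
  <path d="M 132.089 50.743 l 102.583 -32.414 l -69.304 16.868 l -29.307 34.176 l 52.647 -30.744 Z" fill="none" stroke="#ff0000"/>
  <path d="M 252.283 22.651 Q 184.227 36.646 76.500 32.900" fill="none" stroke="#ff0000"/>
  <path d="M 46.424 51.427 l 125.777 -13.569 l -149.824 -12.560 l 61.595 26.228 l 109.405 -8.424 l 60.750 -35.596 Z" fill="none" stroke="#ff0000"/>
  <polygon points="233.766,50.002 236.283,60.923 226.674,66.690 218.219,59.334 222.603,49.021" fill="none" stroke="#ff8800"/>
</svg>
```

1 u = 1 mm; y_m = 82.684 − y.

[1] `<path>` closed polygon, #ff0000→score S541 F1499: (132.089,31.941) → (234.672,64.355) → (165.368,47.487) → (136.061,13.311) → (188.708,44.055) → (132.089,31.941) (closed)

[2] `<path>` quadratic bezier, #ff0000→score S541 F1499: (252.283,60.033) → (215.776,54.144) → (174.309,50.473) → (127.884,49.020) → (76.500,49.784)

[3] `<path>` closed polygon, #ff0000→score S541 F1499: (46.424,31.257) → (172.201,44.826) → (22.377,57.386) → (83.972,31.158) → (193.377,39.582) → (254.127,75.178) → (46.424,31.257) (closed)

[4] `<polygon>` regular polygon, #ff8800→cut S924 F948: (233.766,32.682) → (236.283,21.761) → (226.674,15.994) → (218.219,23.350) → (222.603,33.663) → (233.766,32.682) (closed)

G21
G90
G0 X132.089 Y31.941
M3 S541
G1 X234.672 Y64.355 F1499
G1 X165.368 Y47.487 F1499
G1 X136.061 Y13.311 F1499
G1 X188.708 Y44.055 F1499
G1 X132.089 Y31.941 F1499
M5
G0 X252.283 Y60.033
M3 S541
G1 X215.776 Y54.144 F1499
G1 X174.309 Y50.473 F1499
G1 X127.884 Y49.020 F1499
G1 X76.500 Y49.784 F1499
M5
G0 X46.424 Y31.257
M3 S541
G1 X172.201 Y44.826 F1499
G1 X22.377 Y57.386 F1499
G1 X83.972 Y31.158 F1499
G1 X193.377 Y39.582 F1499
G1 X254.127 Y75.178 F1499
G1 X46.424 Y31.257 F1499
M5
G0 X233.766 Y32.682
M3 S924
G1 X236.283 Y21.761 F948
G1 X226.674 Y15.994 F948
G1 X218.219 Y23.350 F948
G1 X222.603 Y33.663 F948
G1 X233.766 Y32.682 F948
M5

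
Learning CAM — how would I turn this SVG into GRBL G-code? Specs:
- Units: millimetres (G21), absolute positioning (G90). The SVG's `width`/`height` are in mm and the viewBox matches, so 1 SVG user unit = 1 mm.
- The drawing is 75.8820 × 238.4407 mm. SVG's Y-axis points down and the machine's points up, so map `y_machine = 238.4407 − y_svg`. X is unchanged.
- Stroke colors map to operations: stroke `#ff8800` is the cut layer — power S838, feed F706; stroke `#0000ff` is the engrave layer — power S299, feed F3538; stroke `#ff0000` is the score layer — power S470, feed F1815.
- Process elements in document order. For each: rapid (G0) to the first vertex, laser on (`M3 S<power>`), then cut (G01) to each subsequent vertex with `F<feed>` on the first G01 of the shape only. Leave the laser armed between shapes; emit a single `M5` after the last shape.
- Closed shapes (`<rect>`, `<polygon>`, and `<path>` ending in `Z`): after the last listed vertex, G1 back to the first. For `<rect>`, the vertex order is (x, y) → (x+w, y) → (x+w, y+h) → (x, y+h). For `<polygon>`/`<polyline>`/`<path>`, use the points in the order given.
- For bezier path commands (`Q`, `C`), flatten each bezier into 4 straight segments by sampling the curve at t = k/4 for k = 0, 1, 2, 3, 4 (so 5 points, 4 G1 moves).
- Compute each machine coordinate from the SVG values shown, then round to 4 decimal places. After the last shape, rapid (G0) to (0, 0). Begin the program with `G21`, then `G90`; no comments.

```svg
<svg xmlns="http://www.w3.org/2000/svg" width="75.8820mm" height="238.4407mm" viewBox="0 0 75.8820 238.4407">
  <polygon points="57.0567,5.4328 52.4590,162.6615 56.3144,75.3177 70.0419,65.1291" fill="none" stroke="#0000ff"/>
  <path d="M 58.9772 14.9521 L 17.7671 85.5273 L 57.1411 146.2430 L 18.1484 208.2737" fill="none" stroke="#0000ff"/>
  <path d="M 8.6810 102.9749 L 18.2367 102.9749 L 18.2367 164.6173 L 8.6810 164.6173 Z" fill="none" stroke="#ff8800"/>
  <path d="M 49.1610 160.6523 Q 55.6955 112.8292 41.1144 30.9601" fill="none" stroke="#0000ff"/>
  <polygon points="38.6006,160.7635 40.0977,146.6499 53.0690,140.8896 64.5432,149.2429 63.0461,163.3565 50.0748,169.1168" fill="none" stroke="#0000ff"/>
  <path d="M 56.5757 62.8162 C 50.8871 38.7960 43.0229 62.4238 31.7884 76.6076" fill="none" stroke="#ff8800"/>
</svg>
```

viewBox `0 0 75.8820 238.4407` with mm width/height → 1 unit = 1 mm. Flip: y_m = 238.4407 − y_svg.

**Shape 1** — `<polygon>` closed polygon, stroke `#0000ff` → engrave (S299, F3538). Machine vertices: (57.0567,233.0079) → (52.4590,75.7792) → (56.3144,163.1230) → (70.0419,173.3116) → (57.0567,233.0079). Closed: final G1 returns to the first vertex.

**Shape 2** — `<path>` open polyline, stroke `#0000ff` → engrave (S299, F3538). Machine vertices: (58.9772,223.4886) → (17.7671,152.9134) → (57.1411,92.1977) → (18.1484,30.1670). Open path.

**Shape 3** — `<path>` rectangle, stroke `#ff8800` → cut (S838, F706). Machine vertices: (8.6810,135.4658) → (18.2367,135.4658) → (18.2367,73.8234) → (8.6810,73.8234) → (8.6810,135.4658). Closed: final G1 returns to the first vertex.

**Shape 4** — `<path>` quadratic bezier, stroke `#0000ff` → engrave (S299, F3538). Control points (SVG): P0=(49.1610,160.6523), P1=(55.6955,112.8292), P2=(41.1144,30.9601); sampled at t=k/4. Machine vertices: (49.1610,77.7884) → (51.1085,103.8278) → (50.4166,134.1230) → (47.0852,168.6739) → (41.1144,207.4806). Open path.

**Shape 5** — `<polygon>` regular polygon, stroke `#0000ff` → engrave (S299, F3538). Machine vertices: (38.6006,77.6772) → (40.0977,91.7908) → (53.0690,97.5511) → (64.5432,89.1978) → (63.0461,75.0842) → (50.0748,69.3239) → (38.6006,77.6772). Closed: final G1 returns to the first vertex.

**Shape 6** — `<path>` cubic bezier, stroke `#ff8800` → cut (S838, F706). Control points (SVG): P0=(56.5757,62.8162), P1=(50.8871,38.7960), P2=(43.0229,62.4238), P3=(31.7884,76.6076); sampled at t=k/4. Machine vertices: (56.5757,175.6245) → (51.8827,185.5977) → (46.2618,183.0553) → (39.6010,173.3496) → (31.7884,161.8331). Open path.

G21
G90
G0 X57.0567 Y233.0079
M3 S299
G01 X52.4590 Y75.7792 F3538
G01 X56.3144 Y163.1230
G01 X70.0419 Y173.3116
G01 X57.0567 Y233.0079
G0 X58.9772 Y223.4886
M3 S299
G01 X17.7671 Y152.9134 F3538
G01 X57.1411 Y92.1977
G01 X18.1484 Y30.1670
G0 X8.6810 Y135.4658
M3 S838
G01 X18.2367 Y135.4658 F706
G01 X18.2367 Y73.8234
G01 X8.6810 Y73.8234
G01 X8.6810 Y135.4658
G0 X49.1610 Y77.7884
M3 S299
G01 X51.1085 Y103.8278 F3538
G01 X50.4166 Y134.1230
G01 X47.0852 Y168.6739
G01 X41.1144 Y207.4806
G0 X38.6006 Y77.6772
M3 S299
G01 X40.0977 Y91.7908 F3538
G01 X53.0690 Y97.5511
G01 X64.5432 Y89.1978
G01 X63.0461 Y75.0842
G01 X50.0748 Y69.3239
G01 X38.6006 Y77.6772
G0 X56.5757 Y175.6245
M3 S838
G01 X51.8827 Y185.5977 F706
G01 X46.2618 Y183.0553
G01 X39.6010 Y173.3496
G01 X31.7884 Y161.8331
M5
G0 X0.0000 Y0.0000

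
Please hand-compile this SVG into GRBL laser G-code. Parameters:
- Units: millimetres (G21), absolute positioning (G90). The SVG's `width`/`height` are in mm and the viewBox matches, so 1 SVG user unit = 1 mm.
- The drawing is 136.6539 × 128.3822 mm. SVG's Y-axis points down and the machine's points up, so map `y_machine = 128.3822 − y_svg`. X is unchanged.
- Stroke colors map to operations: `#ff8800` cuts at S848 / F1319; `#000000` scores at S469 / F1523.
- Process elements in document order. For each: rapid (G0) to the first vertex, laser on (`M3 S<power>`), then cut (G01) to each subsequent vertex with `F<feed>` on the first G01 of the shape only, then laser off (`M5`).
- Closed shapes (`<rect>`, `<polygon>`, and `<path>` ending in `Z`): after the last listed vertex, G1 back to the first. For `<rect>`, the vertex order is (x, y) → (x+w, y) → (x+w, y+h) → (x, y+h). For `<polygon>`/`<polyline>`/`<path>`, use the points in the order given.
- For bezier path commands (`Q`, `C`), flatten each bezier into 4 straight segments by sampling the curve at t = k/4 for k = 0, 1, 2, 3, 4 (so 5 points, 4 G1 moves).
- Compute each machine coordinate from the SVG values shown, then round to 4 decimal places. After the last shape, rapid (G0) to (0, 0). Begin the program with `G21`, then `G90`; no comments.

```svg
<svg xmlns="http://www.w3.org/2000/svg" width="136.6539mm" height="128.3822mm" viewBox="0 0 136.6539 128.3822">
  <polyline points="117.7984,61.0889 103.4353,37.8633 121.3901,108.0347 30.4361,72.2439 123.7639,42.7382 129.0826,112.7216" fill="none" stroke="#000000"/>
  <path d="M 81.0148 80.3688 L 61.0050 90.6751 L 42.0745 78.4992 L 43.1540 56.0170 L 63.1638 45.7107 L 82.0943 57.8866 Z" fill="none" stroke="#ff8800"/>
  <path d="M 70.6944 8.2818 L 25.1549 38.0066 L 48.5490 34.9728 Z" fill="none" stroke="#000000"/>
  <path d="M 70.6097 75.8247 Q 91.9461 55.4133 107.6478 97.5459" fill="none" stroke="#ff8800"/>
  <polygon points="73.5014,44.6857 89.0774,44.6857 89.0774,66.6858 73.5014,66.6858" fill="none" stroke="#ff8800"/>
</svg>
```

G21
G90
G0 X117.7984 Y67.2933
M3 S469
G01 X103.4353 Y90.5189 F1523
G01 X121.3901 Y20.3475
G01 X30.4361 Y56.1383
G01 X123.7639 Y85.6440
G01 X129.0826 Y15.6606
M5
G0 X81.0148 Y48.0134
M3 S848
G01 X61.0050 Y37.7071 F1319
G01 X42.0745 Y49.8830
G01 X43.1540 Y72.3652
G01 X63.1638 Y82.6715
G01 X82.0943 Y70.4956
G01 X81.0148 Y48.0134
M5
G0 X70.6944 Y120.1004
M3 S469
G01 X25.1549 Y90.3756 F1523
G01 X48.5490 Y93.4094
G01 X70.6944 Y120.1004
M5
G0 X70.6097 Y52.5575
M3 S848
G01 X80.9257 Y58.8542 F1319
G01 X90.5374 Y57.3329
G01 X99.4448 Y47.9936
G01 X107.6478 Y30.8363
M5
G0 X73.5014 Y83.6965
M3 S848
G01 X89.0774 Y83.6965 F1319
G01 X89.0774 Y61.6964
G01 X73.5014 Y61.6964
G01 X73.5014 Y83.6965
M5
G0 X0.0000 Y0.0000

Since the viewBox matches the mm dimensions, user units are millimetres directly. The only transform is the Y-flip y_m = 128.3822 − y_svg.

Shape 1 is a open polyline drawn with `<polyline>`. Its stroke #000000 means score at S469, F1523. After flipping Y the toolpath is (117.7984,67.2933) → (103.4353,90.5189) → (121.3901,20.3475) → (30.4361,56.1383) → (123.7639,85.6440) → (129.0826,15.6606).

Shape 2 is a regular polygon drawn with `<path>`. Its stroke #ff8800 means cut at S848, F1319. After flipping Y the toolpath is (81.0148,48.0134) → (61.0050,37.7071) → (42.0745,49.8830) → (43.1540,72.3652) → (63.1638,82.6715) → (82.0943,70.4956) → (81.0148,48.0134), returning to the start.

Shape 3 is a closed polygon drawn with `<path>`. Its stroke #000000 means score at S469, F1523. After flipping Y the toolpath is (70.6944,120.1004) → (25.1549,90.3756) → (48.5490,93.4094) → (70.6944,120.1004), returning to the start.

Shape 4 is a quadratic bezier drawn with `<path>`. Its stroke #ff8800 means cut at S848, F1319. After flipping Y the toolpath is (70.6097,52.5575) → (80.9257,58.8542) → (90.5374,57.3329) → (99.4448,47.9936) → (107.6478,30.8363).

Shape 5 is a rectangle drawn with `<polygon>`. Its stroke #ff8800 means cut at S848, F1319. After flipping Y the toolpath is (73.5014,83.6965) → (89.0774,83.6965) → (89.0774,61.6964) → (73.5014,61.6964) → (73.5014,83.6965), returning to the start.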